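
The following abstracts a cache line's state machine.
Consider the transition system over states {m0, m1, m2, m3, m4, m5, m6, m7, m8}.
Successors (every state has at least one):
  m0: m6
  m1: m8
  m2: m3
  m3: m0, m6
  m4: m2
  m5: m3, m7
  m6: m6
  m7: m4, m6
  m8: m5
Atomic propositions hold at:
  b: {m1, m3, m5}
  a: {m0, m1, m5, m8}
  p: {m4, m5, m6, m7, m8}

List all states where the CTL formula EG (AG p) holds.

{m6}

AG p: greatest fixpoint, start Z0 = {m4, m5, m6, m7, m8}, keep only states in Sat with every successor in Z. Z1 = {m6, m7, m8}; Z2 = {m6}; fixed.
Sat(AG p) = {m6}
EG (AG p): greatest fixpoint, start Z0 = {m6}, keep only states in Sat with some successor in Z. Already a fixed point.
Sat(EG (AG p)) = {m6}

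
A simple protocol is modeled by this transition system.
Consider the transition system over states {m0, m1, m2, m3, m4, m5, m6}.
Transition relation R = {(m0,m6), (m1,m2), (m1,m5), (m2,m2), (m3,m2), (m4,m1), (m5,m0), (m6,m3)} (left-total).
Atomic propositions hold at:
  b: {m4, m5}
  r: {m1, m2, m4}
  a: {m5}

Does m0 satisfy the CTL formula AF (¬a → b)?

Sat(¬a) = {m0, m1, m2, m3, m4, m6}
Sat(¬a → b) = {m4, m5}
AF (¬a → b): least fixpoint, start Z0 = {m4, m5}, add states with every successor in Z. Already a fixed point.
Sat(AF (¬a → b)) = {m4, m5}
m0 ∉ Sat(AF (¬a → b)) = {m4, m5}, so the formula does not hold at m0.

No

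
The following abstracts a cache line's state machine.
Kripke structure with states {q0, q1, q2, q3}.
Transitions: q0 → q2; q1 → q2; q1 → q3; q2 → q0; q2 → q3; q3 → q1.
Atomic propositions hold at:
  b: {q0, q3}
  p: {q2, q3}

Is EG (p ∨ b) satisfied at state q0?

Yes

Sat(p ∨ b) = {q0, q2, q3}
EG (p ∨ b): greatest fixpoint, start Z0 = {q0, q2, q3}, keep only states in Sat with some successor in Z. Z1 = {q0, q2}; fixed.
Sat(EG (p ∨ b)) = {q0, q2}
q0 ∈ Sat(EG (p ∨ b)) = {q0, q2}, so the formula holds at q0.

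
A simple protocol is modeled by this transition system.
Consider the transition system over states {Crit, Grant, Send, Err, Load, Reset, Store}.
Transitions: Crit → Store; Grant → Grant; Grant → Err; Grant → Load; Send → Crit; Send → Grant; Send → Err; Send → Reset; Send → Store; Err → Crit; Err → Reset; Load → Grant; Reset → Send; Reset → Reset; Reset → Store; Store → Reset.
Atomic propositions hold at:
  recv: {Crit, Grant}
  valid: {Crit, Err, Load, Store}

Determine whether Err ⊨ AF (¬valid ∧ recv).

No

Sat(¬valid) = {Grant, Send, Reset}
Sat(¬valid ∧ recv) = {Grant}
AF (¬valid ∧ recv): least fixpoint, start Z0 = {Grant}, add states with every successor in Z. Z1 = {Grant, Load}; fixed.
Sat(AF (¬valid ∧ recv)) = {Grant, Load}
Err ∉ Sat(AF (¬valid ∧ recv)) = {Grant, Load}, so the formula does not hold at Err.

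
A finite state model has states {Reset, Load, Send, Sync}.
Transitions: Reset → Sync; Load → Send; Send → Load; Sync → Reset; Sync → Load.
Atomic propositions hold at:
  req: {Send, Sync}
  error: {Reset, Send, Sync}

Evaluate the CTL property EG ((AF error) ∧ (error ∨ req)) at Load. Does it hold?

AF error: least fixpoint, start Z0 = {Reset, Send, Sync}, add states with every successor in Z. Z1 = {Reset, Load, Send, Sync}; fixed.
Sat(AF error) = {Reset, Load, Send, Sync}
Sat(error ∨ req) = {Reset, Send, Sync}
Sat((AF error) ∧ (error ∨ req)) = {Reset, Send, Sync}
EG ((AF error) ∧ (error ∨ req)): greatest fixpoint, start Z0 = {Reset, Send, Sync}, keep only states in Sat with some successor in Z. Z1 = {Reset, Sync}; fixed.
Sat(EG ((AF error) ∧ (error ∨ req))) = {Reset, Sync}
Load ∉ Sat(EG ((AF error) ∧ (error ∨ req))) = {Reset, Sync}, so the formula does not hold at Load.

No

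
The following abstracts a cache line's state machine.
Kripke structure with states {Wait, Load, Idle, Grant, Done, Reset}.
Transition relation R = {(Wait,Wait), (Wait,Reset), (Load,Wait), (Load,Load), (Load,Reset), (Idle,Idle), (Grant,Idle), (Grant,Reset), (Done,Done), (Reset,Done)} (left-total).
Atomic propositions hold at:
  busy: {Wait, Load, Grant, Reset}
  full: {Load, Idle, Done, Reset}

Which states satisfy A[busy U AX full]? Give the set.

Sat(AX full) = {s : every successor in {Load, Idle, Done, Reset}} = {Idle, Grant, Done, Reset}
A[busy U AX full]: least fixpoint, start Z0 = Sat(AX full) = {Idle, Grant, Done, Reset}, add states in Sat(busy) with every successor in Z. Already a fixed point.
Sat(A[busy U AX full]) = {Idle, Grant, Done, Reset}

{Idle, Grant, Done, Reset}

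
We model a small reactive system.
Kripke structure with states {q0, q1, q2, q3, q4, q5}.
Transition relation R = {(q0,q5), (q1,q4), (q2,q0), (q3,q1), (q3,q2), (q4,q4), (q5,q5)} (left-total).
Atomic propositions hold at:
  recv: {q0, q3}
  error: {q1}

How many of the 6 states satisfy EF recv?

3

EF recv: least fixpoint, start Z0 = {q0, q3}, add states with some successor in Z. Z1 = {q0, q2, q3}; fixed.
Sat(EF recv) = {q0, q2, q3}
|Sat(EF recv)| = |{q0, q2, q3}| = 3.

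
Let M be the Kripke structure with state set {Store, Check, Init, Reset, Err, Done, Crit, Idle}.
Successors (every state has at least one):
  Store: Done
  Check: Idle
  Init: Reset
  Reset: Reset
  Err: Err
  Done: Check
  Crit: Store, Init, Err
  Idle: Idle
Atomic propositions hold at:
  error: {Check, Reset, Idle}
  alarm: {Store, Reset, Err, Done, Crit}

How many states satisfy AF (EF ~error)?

5

Sat(~error) = {Store, Init, Err, Done, Crit}
EF ~error: least fixpoint, start Z0 = {Store, Init, Err, Done, Crit}, add states with some successor in Z. Already a fixed point.
Sat(EF ~error) = {Store, Init, Err, Done, Crit}
AF (EF ~error): least fixpoint, start Z0 = {Store, Init, Err, Done, Crit}, add states with every successor in Z. Already a fixed point.
Sat(AF (EF ~error)) = {Store, Init, Err, Done, Crit}
|Sat(AF (EF ~error))| = |{Store, Init, Err, Done, Crit}| = 5.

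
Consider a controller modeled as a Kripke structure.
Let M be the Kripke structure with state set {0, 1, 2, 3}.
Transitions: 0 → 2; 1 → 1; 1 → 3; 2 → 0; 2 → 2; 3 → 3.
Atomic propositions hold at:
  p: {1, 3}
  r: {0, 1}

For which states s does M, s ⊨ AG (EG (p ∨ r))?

{1, 3}

Sat(p ∨ r) = {0, 1, 3}
EG (p ∨ r): greatest fixpoint, start Z0 = {0, 1, 3}, keep only states in Sat with some successor in Z. Z1 = {1, 3}; fixed.
Sat(EG (p ∨ r)) = {1, 3}
AG (EG (p ∨ r)): greatest fixpoint, start Z0 = {1, 3}, keep only states in Sat with every successor in Z. Already a fixed point.
Sat(AG (EG (p ∨ r))) = {1, 3}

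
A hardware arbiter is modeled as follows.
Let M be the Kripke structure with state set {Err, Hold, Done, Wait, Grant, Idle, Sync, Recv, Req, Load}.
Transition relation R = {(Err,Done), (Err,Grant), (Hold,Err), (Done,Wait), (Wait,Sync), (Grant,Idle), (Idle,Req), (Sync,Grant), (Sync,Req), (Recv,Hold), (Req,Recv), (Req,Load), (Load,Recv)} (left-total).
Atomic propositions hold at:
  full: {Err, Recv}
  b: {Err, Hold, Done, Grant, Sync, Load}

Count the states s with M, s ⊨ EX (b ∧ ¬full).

5

Sat(¬full) = {Hold, Done, Wait, Grant, Idle, Sync, Req, Load}
Sat(b ∧ ¬full) = {Hold, Done, Grant, Sync, Load}
Sat(EX (b ∧ ¬full)) = {s : some successor in {Hold, Done, Grant, Sync, Load}} = {Err, Wait, Sync, Recv, Req}
|Sat(EX (b ∧ ¬full))| = |{Err, Wait, Sync, Recv, Req}| = 5.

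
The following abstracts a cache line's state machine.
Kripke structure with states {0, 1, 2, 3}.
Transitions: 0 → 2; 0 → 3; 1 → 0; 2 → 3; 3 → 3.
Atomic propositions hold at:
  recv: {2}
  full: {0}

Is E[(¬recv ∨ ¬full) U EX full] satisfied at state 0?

No

Sat(¬recv) = {0, 1, 3}
Sat(¬full) = {1, 2, 3}
Sat(¬recv ∨ ¬full) = {0, 1, 2, 3}
Sat(EX full) = {s : some successor in {0}} = {1}
E[(¬recv ∨ ¬full) U EX full]: least fixpoint, start Z0 = Sat(EX full) = {1}, add states in Sat(¬recv ∨ ¬full) with some successor in Z. Already a fixed point.
Sat(E[(¬recv ∨ ¬full) U EX full]) = {1}
0 ∉ Sat(E[(¬recv ∨ ¬full) U EX full]) = {1}, so the formula does not hold at 0.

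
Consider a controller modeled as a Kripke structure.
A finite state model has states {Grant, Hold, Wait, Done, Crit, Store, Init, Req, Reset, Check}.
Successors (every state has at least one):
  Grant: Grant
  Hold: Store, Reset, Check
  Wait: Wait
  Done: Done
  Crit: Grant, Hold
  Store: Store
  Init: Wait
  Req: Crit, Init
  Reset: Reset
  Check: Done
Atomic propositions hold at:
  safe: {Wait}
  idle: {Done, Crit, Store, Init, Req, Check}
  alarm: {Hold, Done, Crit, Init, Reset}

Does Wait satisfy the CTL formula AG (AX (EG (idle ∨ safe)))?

Sat(idle ∨ safe) = {Wait, Done, Crit, Store, Init, Req, Check}
EG (idle ∨ safe): greatest fixpoint, start Z0 = {Wait, Done, Crit, Store, Init, Req, Check}, keep only states in Sat with some successor in Z. Z1 = {Wait, Done, Store, Init, Req, Check}; fixed.
Sat(EG (idle ∨ safe)) = {Wait, Done, Store, Init, Req, Check}
Sat(AX (EG (idle ∨ safe))) = {s : every successor in {Wait, Done, Store, Init, Req, Check}} = {Wait, Done, Store, Init, Check}
AG (AX (EG (idle ∨ safe))): greatest fixpoint, start Z0 = {Wait, Done, Store, Init, Check}, keep only states in Sat with every successor in Z. Already a fixed point.
Sat(AG (AX (EG (idle ∨ safe)))) = {Wait, Done, Store, Init, Check}
Wait ∈ Sat(AG (AX (EG (idle ∨ safe)))) = {Wait, Done, Store, Init, Check}, so the formula holds at Wait.

Yes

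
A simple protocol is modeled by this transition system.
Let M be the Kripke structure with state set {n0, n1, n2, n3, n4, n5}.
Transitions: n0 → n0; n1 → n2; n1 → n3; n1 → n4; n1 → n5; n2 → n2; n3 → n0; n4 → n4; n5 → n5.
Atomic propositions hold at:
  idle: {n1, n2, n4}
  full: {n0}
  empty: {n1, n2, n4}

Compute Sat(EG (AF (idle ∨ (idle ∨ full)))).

{n0, n1, n2, n3, n4}

Sat(idle ∨ full) = {n0, n1, n2, n4}
Sat(idle ∨ (idle ∨ full)) = {n0, n1, n2, n4}
AF (idle ∨ (idle ∨ full)): least fixpoint, start Z0 = {n0, n1, n2, n4}, add states with every successor in Z. Z1 = {n0, n1, n2, n3, n4}; fixed.
Sat(AF (idle ∨ (idle ∨ full))) = {n0, n1, n2, n3, n4}
EG (AF (idle ∨ (idle ∨ full))): greatest fixpoint, start Z0 = {n0, n1, n2, n3, n4}, keep only states in Sat with some successor in Z. Already a fixed point.
Sat(EG (AF (idle ∨ (idle ∨ full)))) = {n0, n1, n2, n3, n4}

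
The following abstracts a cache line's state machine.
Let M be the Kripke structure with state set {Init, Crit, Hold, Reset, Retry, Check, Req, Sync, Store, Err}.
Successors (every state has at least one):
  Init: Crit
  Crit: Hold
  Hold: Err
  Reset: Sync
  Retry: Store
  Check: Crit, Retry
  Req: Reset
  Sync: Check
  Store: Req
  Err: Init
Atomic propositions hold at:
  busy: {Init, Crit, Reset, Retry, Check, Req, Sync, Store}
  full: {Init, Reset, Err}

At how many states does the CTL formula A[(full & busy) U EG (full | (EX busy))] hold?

Sat(full & busy) = {Init, Reset}
Sat(EX busy) = {s : some successor in {Init, Crit, Reset, Retry, Check, Req, Sync, Store}} = {Init, Reset, Retry, Check, Req, Sync, Store, Err}
Sat(full | (EX busy)) = {Init, Reset, Retry, Check, Req, Sync, Store, Err}
EG (full | (EX busy)): greatest fixpoint, start Z0 = {Init, Reset, Retry, Check, Req, Sync, Store, Err}, keep only states in Sat with some successor in Z. Z1 = {Reset, Retry, Check, Req, Sync, Store, Err}; Z2 = {Reset, Retry, Check, Req, Sync, Store}; fixed.
Sat(EG (full | (EX busy))) = {Reset, Retry, Check, Req, Sync, Store}
A[(full & busy) U EG (full | (EX busy))]: least fixpoint, start Z0 = Sat(EG (full | (EX busy))) = {Reset, Retry, Check, Req, Sync, Store}, add states in Sat(full & busy) with every successor in Z. Already a fixed point.
Sat(A[(full & busy) U EG (full | (EX busy))]) = {Reset, Retry, Check, Req, Sync, Store}
|Sat(A[(full & busy) U EG (full | (EX busy))])| = |{Reset, Retry, Check, Req, Sync, Store}| = 6.

6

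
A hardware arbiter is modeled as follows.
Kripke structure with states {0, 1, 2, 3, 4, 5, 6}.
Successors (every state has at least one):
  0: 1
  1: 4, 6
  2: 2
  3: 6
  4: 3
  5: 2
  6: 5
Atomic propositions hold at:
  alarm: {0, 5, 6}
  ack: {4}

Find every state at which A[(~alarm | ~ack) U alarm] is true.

Sat(~alarm) = {1, 2, 3, 4}
Sat(~ack) = {0, 1, 2, 3, 5, 6}
Sat(~alarm | ~ack) = {0, 1, 2, 3, 4, 5, 6}
A[(~alarm | ~ack) U alarm]: least fixpoint, start Z0 = Sat(alarm) = {0, 5, 6}, add states in Sat(~alarm | ~ack) with every successor in Z. Z1 = {0, 3, 5, 6}; Z2 = {0, 3, 4, 5, 6}; Z3 = {0, 1, 3, 4, 5, 6}; fixed.
Sat(A[(~alarm | ~ack) U alarm]) = {0, 1, 3, 4, 5, 6}

{0, 1, 3, 4, 5, 6}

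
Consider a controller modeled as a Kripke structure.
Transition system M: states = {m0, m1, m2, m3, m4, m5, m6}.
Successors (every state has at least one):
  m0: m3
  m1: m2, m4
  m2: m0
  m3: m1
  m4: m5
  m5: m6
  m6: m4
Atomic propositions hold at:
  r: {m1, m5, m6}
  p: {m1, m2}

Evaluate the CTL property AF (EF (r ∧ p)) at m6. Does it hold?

No

Sat(r ∧ p) = {m1}
EF (r ∧ p): least fixpoint, start Z0 = {m1}, add states with some successor in Z. Z1 = {m1, m3}; Z2 = {m0, m1, m3}; Z3 = {m0, m1, m2, m3}; fixed.
Sat(EF (r ∧ p)) = {m0, m1, m2, m3}
AF (EF (r ∧ p)): least fixpoint, start Z0 = {m0, m1, m2, m3}, add states with every successor in Z. Already a fixed point.
Sat(AF (EF (r ∧ p))) = {m0, m1, m2, m3}
m6 ∉ Sat(AF (EF (r ∧ p))) = {m0, m1, m2, m3}, so the formula does not hold at m6.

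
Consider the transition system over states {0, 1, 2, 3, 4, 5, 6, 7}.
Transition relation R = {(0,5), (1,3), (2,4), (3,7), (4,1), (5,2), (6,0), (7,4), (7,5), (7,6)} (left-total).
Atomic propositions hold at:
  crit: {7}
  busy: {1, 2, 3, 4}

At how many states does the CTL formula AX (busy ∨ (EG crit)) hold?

4

EG crit: greatest fixpoint, start Z0 = {7}, keep only states in Sat with some successor in Z. Z1 = ∅; fixed.
Sat(EG crit) = ∅
Sat(busy ∨ (EG crit)) = {1, 2, 3, 4}
Sat(AX (busy ∨ (EG crit))) = {s : every successor in {1, 2, 3, 4}} = {1, 2, 4, 5}
|Sat(AX (busy ∨ (EG crit)))| = |{1, 2, 4, 5}| = 4.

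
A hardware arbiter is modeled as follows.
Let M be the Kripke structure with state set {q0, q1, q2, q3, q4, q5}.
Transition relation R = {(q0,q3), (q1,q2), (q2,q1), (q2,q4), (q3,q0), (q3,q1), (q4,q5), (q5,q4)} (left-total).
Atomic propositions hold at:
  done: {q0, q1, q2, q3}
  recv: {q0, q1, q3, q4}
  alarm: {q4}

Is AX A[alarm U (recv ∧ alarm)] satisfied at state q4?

Sat(recv ∧ alarm) = {q4}
A[alarm U (recv ∧ alarm)]: least fixpoint, start Z0 = Sat((recv ∧ alarm)) = {q4}, add states in Sat(alarm) with every successor in Z. Already a fixed point.
Sat(A[alarm U (recv ∧ alarm)]) = {q4}
Sat(AX A[alarm U (recv ∧ alarm)]) = {s : every successor in {q4}} = {q5}
q4 ∉ Sat(AX A[alarm U (recv ∧ alarm)]) = {q5}, so the formula does not hold at q4.

No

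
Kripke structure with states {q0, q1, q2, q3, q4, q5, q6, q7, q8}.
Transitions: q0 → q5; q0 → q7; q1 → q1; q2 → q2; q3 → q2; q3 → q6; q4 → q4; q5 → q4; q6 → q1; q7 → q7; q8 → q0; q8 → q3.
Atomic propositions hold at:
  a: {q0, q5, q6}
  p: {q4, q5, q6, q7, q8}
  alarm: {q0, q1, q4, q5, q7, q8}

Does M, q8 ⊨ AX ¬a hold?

No

Sat(¬a) = {q1, q2, q3, q4, q7, q8}
Sat(AX ¬a) = {s : every successor in {q1, q2, q3, q4, q7, q8}} = {q1, q2, q4, q5, q6, q7}
q8 ∉ Sat(AX ¬a) = {q1, q2, q4, q5, q6, q7}, so the formula does not hold at q8.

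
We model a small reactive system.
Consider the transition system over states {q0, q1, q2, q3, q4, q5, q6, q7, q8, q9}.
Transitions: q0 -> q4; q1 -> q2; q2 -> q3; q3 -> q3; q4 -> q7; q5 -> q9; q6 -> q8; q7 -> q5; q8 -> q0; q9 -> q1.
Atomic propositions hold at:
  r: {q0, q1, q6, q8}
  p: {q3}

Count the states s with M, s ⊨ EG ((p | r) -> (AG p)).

2

Sat(p | r) = {q0, q1, q3, q6, q8}
AG p: greatest fixpoint, start Z0 = {q3}, keep only states in Sat with every successor in Z. Already a fixed point.
Sat(AG p) = {q3}
Sat((p | r) -> (AG p)) = {q2, q3, q4, q5, q7, q9}
EG ((p | r) -> (AG p)): greatest fixpoint, start Z0 = {q2, q3, q4, q5, q7, q9}, keep only states in Sat with some successor in Z. Z1 = {q2, q3, q4, q5, q7}; Z2 = {q2, q3, q4, q7}; Z3 = {q2, q3, q4}; Z4 = {q2, q3}; fixed.
Sat(EG ((p | r) -> (AG p))) = {q2, q3}
|Sat(EG ((p | r) -> (AG p)))| = |{q2, q3}| = 2.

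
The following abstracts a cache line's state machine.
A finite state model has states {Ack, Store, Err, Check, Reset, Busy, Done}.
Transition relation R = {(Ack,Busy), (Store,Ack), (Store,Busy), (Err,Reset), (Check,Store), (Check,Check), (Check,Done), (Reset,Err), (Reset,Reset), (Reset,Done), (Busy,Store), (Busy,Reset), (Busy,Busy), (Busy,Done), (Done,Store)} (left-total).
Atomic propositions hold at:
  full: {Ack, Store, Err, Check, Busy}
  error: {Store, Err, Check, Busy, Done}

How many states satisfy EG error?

EG error: greatest fixpoint, start Z0 = {Store, Err, Check, Busy, Done}, keep only states in Sat with some successor in Z. Z1 = {Store, Check, Busy, Done}; fixed.
Sat(EG error) = {Store, Check, Busy, Done}
|Sat(EG error)| = |{Store, Check, Busy, Done}| = 4.

4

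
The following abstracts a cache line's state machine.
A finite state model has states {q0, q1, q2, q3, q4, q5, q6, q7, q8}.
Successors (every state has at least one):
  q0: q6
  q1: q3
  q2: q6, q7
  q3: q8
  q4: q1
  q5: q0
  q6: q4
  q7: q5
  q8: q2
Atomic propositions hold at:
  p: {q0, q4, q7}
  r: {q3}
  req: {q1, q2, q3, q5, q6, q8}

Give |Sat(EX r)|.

1

Sat(EX r) = {s : some successor in {q3}} = {q1}
|Sat(EX r)| = |{q1}| = 1.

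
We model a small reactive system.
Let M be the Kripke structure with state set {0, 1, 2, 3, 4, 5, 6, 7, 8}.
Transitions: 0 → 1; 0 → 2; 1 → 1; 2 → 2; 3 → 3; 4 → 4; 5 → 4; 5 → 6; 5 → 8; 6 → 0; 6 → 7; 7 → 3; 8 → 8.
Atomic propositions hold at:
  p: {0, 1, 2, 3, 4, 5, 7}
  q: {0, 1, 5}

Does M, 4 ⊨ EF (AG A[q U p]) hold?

Yes

A[q U p]: least fixpoint, start Z0 = Sat(p) = {0, 1, 2, 3, 4, 5, 7}, add states in Sat(q) with every successor in Z. Already a fixed point.
Sat(A[q U p]) = {0, 1, 2, 3, 4, 5, 7}
AG A[q U p]: greatest fixpoint, start Z0 = {0, 1, 2, 3, 4, 5, 7}, keep only states in Sat with every successor in Z. Z1 = {0, 1, 2, 3, 4, 7}; fixed.
Sat(AG A[q U p]) = {0, 1, 2, 3, 4, 7}
EF (AG A[q U p]): least fixpoint, start Z0 = {0, 1, 2, 3, 4, 7}, add states with some successor in Z. Z1 = {0, 1, 2, 3, 4, 5, 6, 7}; fixed.
Sat(EF (AG A[q U p])) = {0, 1, 2, 3, 4, 5, 6, 7}
4 ∈ Sat(EF (AG A[q U p])) = {0, 1, 2, 3, 4, 5, 6, 7}, so the formula holds at 4.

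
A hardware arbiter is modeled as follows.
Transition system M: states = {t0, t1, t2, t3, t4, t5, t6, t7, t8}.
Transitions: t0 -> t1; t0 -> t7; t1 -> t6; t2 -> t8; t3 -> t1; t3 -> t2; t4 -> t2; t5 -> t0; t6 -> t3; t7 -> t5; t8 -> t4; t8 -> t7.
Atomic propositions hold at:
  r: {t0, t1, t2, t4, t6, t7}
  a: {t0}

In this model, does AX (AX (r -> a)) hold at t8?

Sat(r -> a) = {t0, t3, t5, t8}
Sat(AX (r -> a)) = {s : every successor in {t0, t3, t5, t8}} = {t2, t5, t6, t7}
Sat(AX (AX (r -> a))) = {s : every successor in {t2, t5, t6, t7}} = {t1, t4, t7}
t8 ∉ Sat(AX (AX (r -> a))) = {t1, t4, t7}, so the formula does not hold at t8.

No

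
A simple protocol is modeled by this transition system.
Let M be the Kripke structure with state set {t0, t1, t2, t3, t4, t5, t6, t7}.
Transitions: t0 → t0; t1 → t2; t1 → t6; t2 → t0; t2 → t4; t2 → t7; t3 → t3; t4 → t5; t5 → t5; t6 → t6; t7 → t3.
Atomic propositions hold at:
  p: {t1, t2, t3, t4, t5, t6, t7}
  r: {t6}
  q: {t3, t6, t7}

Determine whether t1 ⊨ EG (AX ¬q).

Sat(¬q) = {t0, t1, t2, t4, t5}
Sat(AX ¬q) = {s : every successor in {t0, t1, t2, t4, t5}} = {t0, t4, t5}
EG (AX ¬q): greatest fixpoint, start Z0 = {t0, t4, t5}, keep only states in Sat with some successor in Z. Already a fixed point.
Sat(EG (AX ¬q)) = {t0, t4, t5}
t1 ∉ Sat(EG (AX ¬q)) = {t0, t4, t5}, so the formula does not hold at t1.

No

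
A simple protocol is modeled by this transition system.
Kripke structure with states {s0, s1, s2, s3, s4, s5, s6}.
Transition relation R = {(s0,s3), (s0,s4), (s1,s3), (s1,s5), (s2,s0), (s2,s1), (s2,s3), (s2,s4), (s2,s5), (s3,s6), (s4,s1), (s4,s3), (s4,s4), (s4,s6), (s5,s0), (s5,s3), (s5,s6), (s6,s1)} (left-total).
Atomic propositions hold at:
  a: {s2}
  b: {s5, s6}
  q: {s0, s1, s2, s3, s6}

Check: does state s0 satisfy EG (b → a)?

Sat(b → a) = {s0, s1, s2, s3, s4}
EG (b → a): greatest fixpoint, start Z0 = {s0, s1, s2, s3, s4}, keep only states in Sat with some successor in Z. Z1 = {s0, s1, s2, s4}; Z2 = {s0, s2, s4}; fixed.
Sat(EG (b → a)) = {s0, s2, s4}
s0 ∈ Sat(EG (b → a)) = {s0, s2, s4}, so the formula holds at s0.

Yes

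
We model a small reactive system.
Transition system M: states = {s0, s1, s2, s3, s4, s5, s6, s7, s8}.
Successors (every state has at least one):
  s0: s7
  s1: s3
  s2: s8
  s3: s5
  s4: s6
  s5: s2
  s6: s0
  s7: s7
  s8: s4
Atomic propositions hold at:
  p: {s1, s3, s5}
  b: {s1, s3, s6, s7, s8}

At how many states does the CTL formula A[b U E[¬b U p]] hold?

Sat(¬b) = {s0, s2, s4, s5}
E[¬b U p]: least fixpoint, start Z0 = Sat(p) = {s1, s3, s5}, add states in Sat(¬b) with some successor in Z. Already a fixed point.
Sat(E[¬b U p]) = {s1, s3, s5}
A[b U E[¬b U p]]: least fixpoint, start Z0 = Sat(E[¬b U p]) = {s1, s3, s5}, add states in Sat(b) with every successor in Z. Already a fixed point.
Sat(A[b U E[¬b U p]]) = {s1, s3, s5}
|Sat(A[b U E[¬b U p]])| = |{s1, s3, s5}| = 3.

3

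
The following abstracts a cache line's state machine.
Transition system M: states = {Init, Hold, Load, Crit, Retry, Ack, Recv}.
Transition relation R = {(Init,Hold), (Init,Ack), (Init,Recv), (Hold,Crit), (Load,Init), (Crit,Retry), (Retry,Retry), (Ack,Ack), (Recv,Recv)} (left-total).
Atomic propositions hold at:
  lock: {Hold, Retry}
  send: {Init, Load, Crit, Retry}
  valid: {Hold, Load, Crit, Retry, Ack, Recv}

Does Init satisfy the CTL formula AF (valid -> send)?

Yes

Sat(valid -> send) = {Init, Load, Crit, Retry}
AF (valid -> send): least fixpoint, start Z0 = {Init, Load, Crit, Retry}, add states with every successor in Z. Z1 = {Init, Hold, Load, Crit, Retry}; fixed.
Sat(AF (valid -> send)) = {Init, Hold, Load, Crit, Retry}
Init ∈ Sat(AF (valid -> send)) = {Init, Hold, Load, Crit, Retry}, so the formula holds at Init.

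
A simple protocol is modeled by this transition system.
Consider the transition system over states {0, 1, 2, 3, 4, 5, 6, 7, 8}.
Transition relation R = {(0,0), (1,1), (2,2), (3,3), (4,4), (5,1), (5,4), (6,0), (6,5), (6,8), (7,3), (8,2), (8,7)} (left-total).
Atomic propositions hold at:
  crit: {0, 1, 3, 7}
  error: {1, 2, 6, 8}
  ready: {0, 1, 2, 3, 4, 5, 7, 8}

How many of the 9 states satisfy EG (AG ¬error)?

4

Sat(¬error) = {0, 3, 4, 5, 7}
AG ¬error: greatest fixpoint, start Z0 = {0, 3, 4, 5, 7}, keep only states in Sat with every successor in Z. Z1 = {0, 3, 4, 7}; fixed.
Sat(AG ¬error) = {0, 3, 4, 7}
EG (AG ¬error): greatest fixpoint, start Z0 = {0, 3, 4, 7}, keep only states in Sat with some successor in Z. Already a fixed point.
Sat(EG (AG ¬error)) = {0, 3, 4, 7}
|Sat(EG (AG ¬error))| = |{0, 3, 4, 7}| = 4.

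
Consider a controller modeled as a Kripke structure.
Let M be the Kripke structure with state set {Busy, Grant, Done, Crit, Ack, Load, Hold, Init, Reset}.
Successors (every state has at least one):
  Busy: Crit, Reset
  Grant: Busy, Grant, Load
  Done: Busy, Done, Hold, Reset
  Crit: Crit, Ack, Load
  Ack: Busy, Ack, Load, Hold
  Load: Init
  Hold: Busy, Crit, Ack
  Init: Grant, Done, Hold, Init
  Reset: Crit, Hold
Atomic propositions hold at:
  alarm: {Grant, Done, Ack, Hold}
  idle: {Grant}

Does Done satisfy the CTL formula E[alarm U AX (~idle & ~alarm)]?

Sat(~idle) = {Busy, Done, Crit, Ack, Load, Hold, Init, Reset}
Sat(~alarm) = {Busy, Crit, Load, Init, Reset}
Sat(~idle & ~alarm) = {Busy, Crit, Load, Init, Reset}
Sat(AX (~idle & ~alarm)) = {s : every successor in {Busy, Crit, Load, Init, Reset}} = {Busy, Load}
E[alarm U AX (~idle & ~alarm)]: least fixpoint, start Z0 = Sat(AX (~idle & ~alarm)) = {Busy, Load}, add states in Sat(alarm) with some successor in Z. Z1 = {Busy, Grant, Done, Ack, Load, Hold}; fixed.
Sat(E[alarm U AX (~idle & ~alarm)]) = {Busy, Grant, Done, Ack, Load, Hold}
Done ∈ Sat(E[alarm U AX (~idle & ~alarm)]) = {Busy, Grant, Done, Ack, Load, Hold}, so the formula holds at Done.

Yes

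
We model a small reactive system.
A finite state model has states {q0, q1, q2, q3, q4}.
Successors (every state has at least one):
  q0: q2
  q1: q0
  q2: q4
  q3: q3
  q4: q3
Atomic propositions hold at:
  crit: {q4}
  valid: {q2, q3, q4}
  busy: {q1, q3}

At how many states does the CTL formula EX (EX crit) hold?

1

Sat(EX crit) = {s : some successor in {q4}} = {q2}
Sat(EX (EX crit)) = {s : some successor in {q2}} = {q0}
|Sat(EX (EX crit))| = |{q0}| = 1.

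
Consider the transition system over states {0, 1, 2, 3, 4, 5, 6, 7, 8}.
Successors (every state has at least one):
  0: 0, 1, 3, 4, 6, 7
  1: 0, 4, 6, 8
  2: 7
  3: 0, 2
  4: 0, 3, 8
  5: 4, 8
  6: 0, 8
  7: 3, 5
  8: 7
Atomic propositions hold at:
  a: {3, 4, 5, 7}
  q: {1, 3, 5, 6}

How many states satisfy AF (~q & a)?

Sat(~q) = {0, 2, 4, 7, 8}
Sat(~q & a) = {4, 7}
AF (~q & a): least fixpoint, start Z0 = {4, 7}, add states with every successor in Z. Z1 = {2, 4, 7, 8}; Z2 = {2, 4, 5, 7, 8}; fixed.
Sat(AF (~q & a)) = {2, 4, 5, 7, 8}
|Sat(AF (~q & a))| = |{2, 4, 5, 7, 8}| = 5.

5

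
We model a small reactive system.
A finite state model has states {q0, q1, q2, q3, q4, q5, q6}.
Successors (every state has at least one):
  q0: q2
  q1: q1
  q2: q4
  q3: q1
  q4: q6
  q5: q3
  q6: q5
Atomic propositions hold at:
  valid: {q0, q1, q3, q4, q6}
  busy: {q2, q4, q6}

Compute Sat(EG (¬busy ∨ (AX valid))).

Sat(¬busy) = {q0, q1, q3, q5}
Sat(AX valid) = {s : every successor in {q0, q1, q3, q4, q6}} = {q1, q2, q3, q4, q5}
Sat(¬busy ∨ (AX valid)) = {q0, q1, q2, q3, q4, q5}
EG (¬busy ∨ (AX valid)): greatest fixpoint, start Z0 = {q0, q1, q2, q3, q4, q5}, keep only states in Sat with some successor in Z. Z1 = {q0, q1, q2, q3, q5}; Z2 = {q0, q1, q3, q5}; Z3 = {q1, q3, q5}; fixed.
Sat(EG (¬busy ∨ (AX valid))) = {q1, q3, q5}

{q1, q3, q5}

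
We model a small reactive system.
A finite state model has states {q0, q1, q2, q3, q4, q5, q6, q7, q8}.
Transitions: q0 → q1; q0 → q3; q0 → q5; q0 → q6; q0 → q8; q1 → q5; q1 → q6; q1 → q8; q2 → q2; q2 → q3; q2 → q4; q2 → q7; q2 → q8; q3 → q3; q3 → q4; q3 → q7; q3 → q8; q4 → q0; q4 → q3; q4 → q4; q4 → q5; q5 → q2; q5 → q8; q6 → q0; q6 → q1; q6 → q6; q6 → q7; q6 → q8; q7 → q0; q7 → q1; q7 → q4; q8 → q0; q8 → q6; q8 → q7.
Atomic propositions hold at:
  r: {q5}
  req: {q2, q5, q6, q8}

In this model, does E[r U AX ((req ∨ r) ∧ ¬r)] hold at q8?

No

Sat(req ∨ r) = {q2, q5, q6, q8}
Sat(¬r) = {q0, q1, q2, q3, q4, q6, q7, q8}
Sat((req ∨ r) ∧ ¬r) = {q2, q6, q8}
Sat(AX ((req ∨ r) ∧ ¬r)) = {s : every successor in {q2, q6, q8}} = {q5}
E[r U AX ((req ∨ r) ∧ ¬r)]: least fixpoint, start Z0 = Sat(AX ((req ∨ r) ∧ ¬r)) = {q5}, add states in Sat(r) with some successor in Z. Already a fixed point.
Sat(E[r U AX ((req ∨ r) ∧ ¬r)]) = {q5}
q8 ∉ Sat(E[r U AX ((req ∨ r) ∧ ¬r)]) = {q5}, so the formula does not hold at q8.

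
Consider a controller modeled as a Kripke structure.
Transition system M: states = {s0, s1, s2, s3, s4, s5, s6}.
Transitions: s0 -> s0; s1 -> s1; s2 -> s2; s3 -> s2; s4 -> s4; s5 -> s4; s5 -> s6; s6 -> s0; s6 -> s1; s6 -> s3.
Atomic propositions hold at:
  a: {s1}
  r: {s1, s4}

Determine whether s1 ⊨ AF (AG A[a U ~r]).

Sat(~r) = {s0, s2, s3, s5, s6}
A[a U ~r]: least fixpoint, start Z0 = Sat(~r) = {s0, s2, s3, s5, s6}, add states in Sat(a) with every successor in Z. Already a fixed point.
Sat(A[a U ~r]) = {s0, s2, s3, s5, s6}
AG A[a U ~r]: greatest fixpoint, start Z0 = {s0, s2, s3, s5, s6}, keep only states in Sat with every successor in Z. Z1 = {s0, s2, s3}; fixed.
Sat(AG A[a U ~r]) = {s0, s2, s3}
AF (AG A[a U ~r]): least fixpoint, start Z0 = {s0, s2, s3}, add states with every successor in Z. Already a fixed point.
Sat(AF (AG A[a U ~r])) = {s0, s2, s3}
s1 ∉ Sat(AF (AG A[a U ~r])) = {s0, s2, s3}, so the formula does not hold at s1.

No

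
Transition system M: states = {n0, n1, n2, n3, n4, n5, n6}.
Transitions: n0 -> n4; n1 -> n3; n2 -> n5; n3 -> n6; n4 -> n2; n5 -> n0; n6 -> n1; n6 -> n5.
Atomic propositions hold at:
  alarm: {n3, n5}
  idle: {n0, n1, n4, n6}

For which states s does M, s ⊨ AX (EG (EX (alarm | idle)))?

Sat(alarm | idle) = {n0, n1, n3, n4, n5, n6}
Sat(EX (alarm | idle)) = {s : some successor in {n0, n1, n3, n4, n5, n6}} = {n0, n1, n2, n3, n5, n6}
EG (EX (alarm | idle)): greatest fixpoint, start Z0 = {n0, n1, n2, n3, n5, n6}, keep only states in Sat with some successor in Z. Z1 = {n1, n2, n3, n5, n6}; Z2 = {n1, n2, n3, n6}; Z3 = {n1, n3, n6}; fixed.
Sat(EG (EX (alarm | idle))) = {n1, n3, n6}
Sat(AX (EG (EX (alarm | idle)))) = {s : every successor in {n1, n3, n6}} = {n1, n3}

{n1, n3}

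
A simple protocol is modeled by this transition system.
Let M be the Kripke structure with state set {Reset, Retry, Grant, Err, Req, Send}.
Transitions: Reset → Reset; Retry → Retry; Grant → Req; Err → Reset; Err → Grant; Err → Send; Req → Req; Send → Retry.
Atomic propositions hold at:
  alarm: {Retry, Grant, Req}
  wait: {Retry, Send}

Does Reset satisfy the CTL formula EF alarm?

No

EF alarm: least fixpoint, start Z0 = {Retry, Grant, Req}, add states with some successor in Z. Z1 = {Retry, Grant, Err, Req, Send}; fixed.
Sat(EF alarm) = {Retry, Grant, Err, Req, Send}
Reset ∉ Sat(EF alarm) = {Retry, Grant, Err, Req, Send}, so the formula does not hold at Reset.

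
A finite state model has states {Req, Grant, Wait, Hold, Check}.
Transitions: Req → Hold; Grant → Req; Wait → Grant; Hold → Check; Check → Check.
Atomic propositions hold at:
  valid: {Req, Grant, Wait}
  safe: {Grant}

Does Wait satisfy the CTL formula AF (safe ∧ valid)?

Yes

Sat(safe ∧ valid) = {Grant}
AF (safe ∧ valid): least fixpoint, start Z0 = {Grant}, add states with every successor in Z. Z1 = {Grant, Wait}; fixed.
Sat(AF (safe ∧ valid)) = {Grant, Wait}
Wait ∈ Sat(AF (safe ∧ valid)) = {Grant, Wait}, so the formula holds at Wait.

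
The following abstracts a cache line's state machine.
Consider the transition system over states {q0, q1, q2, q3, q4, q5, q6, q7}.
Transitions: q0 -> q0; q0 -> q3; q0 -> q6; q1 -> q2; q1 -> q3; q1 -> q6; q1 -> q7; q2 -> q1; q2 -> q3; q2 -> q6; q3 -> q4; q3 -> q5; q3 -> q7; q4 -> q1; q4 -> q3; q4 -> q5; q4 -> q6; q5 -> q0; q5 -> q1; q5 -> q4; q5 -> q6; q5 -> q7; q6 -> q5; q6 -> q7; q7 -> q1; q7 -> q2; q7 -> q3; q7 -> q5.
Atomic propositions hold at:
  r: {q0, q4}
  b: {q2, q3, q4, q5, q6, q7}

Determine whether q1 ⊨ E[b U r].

E[b U r]: least fixpoint, start Z0 = Sat(r) = {q0, q4}, add states in Sat(b) with some successor in Z. Z1 = {q0, q3, q4, q5}; Z2 = {q0, q2, q3, q4, q5, q6, q7}; fixed.
Sat(E[b U r]) = {q0, q2, q3, q4, q5, q6, q7}
q1 ∉ Sat(E[b U r]) = {q0, q2, q3, q4, q5, q6, q7}, so the formula does not hold at q1.

No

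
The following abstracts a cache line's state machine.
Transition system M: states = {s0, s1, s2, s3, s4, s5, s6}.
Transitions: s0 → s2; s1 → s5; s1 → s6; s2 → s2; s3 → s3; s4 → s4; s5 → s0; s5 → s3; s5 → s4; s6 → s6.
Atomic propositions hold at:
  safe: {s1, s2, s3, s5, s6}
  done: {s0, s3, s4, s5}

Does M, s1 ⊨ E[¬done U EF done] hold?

Sat(¬done) = {s1, s2, s6}
EF done: least fixpoint, start Z0 = {s0, s3, s4, s5}, add states with some successor in Z. Z1 = {s0, s1, s3, s4, s5}; fixed.
Sat(EF done) = {s0, s1, s3, s4, s5}
E[¬done U EF done]: least fixpoint, start Z0 = Sat(EF done) = {s0, s1, s3, s4, s5}, add states in Sat(¬done) with some successor in Z. Already a fixed point.
Sat(E[¬done U EF done]) = {s0, s1, s3, s4, s5}
s1 ∈ Sat(E[¬done U EF done]) = {s0, s1, s3, s4, s5}, so the formula holds at s1.

Yes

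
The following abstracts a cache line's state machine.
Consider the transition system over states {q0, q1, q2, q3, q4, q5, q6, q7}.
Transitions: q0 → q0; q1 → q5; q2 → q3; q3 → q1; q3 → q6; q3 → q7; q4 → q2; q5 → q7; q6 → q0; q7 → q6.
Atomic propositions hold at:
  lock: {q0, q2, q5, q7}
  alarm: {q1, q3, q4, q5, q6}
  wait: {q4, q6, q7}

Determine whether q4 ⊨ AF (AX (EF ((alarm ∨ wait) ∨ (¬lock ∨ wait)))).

Sat(alarm ∨ wait) = {q1, q3, q4, q5, q6, q7}
Sat(¬lock) = {q1, q3, q4, q6}
Sat(¬lock ∨ wait) = {q1, q3, q4, q6, q7}
Sat((alarm ∨ wait) ∨ (¬lock ∨ wait)) = {q1, q3, q4, q5, q6, q7}
EF ((alarm ∨ wait) ∨ (¬lock ∨ wait)): least fixpoint, start Z0 = {q1, q3, q4, q5, q6, q7}, add states with some successor in Z. Z1 = {q1, q2, q3, q4, q5, q6, q7}; fixed.
Sat(EF ((alarm ∨ wait) ∨ (¬lock ∨ wait))) = {q1, q2, q3, q4, q5, q6, q7}
Sat(AX (EF ((alarm ∨ wait) ∨ (¬lock ∨ wait)))) = {s : every successor in {q1, q2, q3, q4, q5, q6, q7}} = {q1, q2, q3, q4, q5, q7}
AF (AX (EF ((alarm ∨ wait) ∨ (¬lock ∨ wait)))): least fixpoint, start Z0 = {q1, q2, q3, q4, q5, q7}, add states with every successor in Z. Already a fixed point.
Sat(AF (AX (EF ((alarm ∨ wait) ∨ (¬lock ∨ wait))))) = {q1, q2, q3, q4, q5, q7}
q4 ∈ Sat(AF (AX (EF ((alarm ∨ wait) ∨ (¬lock ∨ wait))))) = {q1, q2, q3, q4, q5, q7}, so the formula holds at q4.

Yes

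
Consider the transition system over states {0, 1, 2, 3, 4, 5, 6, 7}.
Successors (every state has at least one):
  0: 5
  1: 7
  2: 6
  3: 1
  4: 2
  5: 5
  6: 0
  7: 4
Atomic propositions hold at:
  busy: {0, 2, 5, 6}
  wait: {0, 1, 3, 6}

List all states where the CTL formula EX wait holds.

{2, 3, 6}

Sat(EX wait) = {s : some successor in {0, 1, 3, 6}} = {2, 3, 6}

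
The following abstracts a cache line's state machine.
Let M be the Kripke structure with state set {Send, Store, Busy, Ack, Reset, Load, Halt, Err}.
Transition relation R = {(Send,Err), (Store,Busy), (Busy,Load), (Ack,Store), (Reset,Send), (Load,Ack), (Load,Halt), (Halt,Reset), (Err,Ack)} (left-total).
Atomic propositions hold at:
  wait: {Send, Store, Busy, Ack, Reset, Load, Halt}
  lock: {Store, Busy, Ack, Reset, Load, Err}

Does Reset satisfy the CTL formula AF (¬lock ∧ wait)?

Sat(¬lock) = {Send, Halt}
Sat(¬lock ∧ wait) = {Send, Halt}
AF (¬lock ∧ wait): least fixpoint, start Z0 = {Send, Halt}, add states with every successor in Z. Z1 = {Send, Reset, Halt}; fixed.
Sat(AF (¬lock ∧ wait)) = {Send, Reset, Halt}
Reset ∈ Sat(AF (¬lock ∧ wait)) = {Send, Reset, Halt}, so the formula holds at Reset.

Yes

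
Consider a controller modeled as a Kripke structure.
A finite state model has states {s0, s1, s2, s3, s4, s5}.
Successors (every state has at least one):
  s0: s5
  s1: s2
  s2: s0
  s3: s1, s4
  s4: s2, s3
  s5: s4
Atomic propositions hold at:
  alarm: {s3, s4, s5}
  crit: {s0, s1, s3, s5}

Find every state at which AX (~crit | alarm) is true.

Sat(~crit) = {s2, s4}
Sat(~crit | alarm) = {s2, s3, s4, s5}
Sat(AX (~crit | alarm)) = {s : every successor in {s2, s3, s4, s5}} = {s0, s1, s4, s5}

{s0, s1, s4, s5}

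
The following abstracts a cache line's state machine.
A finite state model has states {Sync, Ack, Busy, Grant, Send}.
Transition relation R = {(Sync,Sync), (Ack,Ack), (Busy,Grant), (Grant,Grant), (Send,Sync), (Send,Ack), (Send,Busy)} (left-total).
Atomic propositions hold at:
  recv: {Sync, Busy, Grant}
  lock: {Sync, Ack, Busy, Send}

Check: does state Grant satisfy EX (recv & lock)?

Sat(recv & lock) = {Sync, Busy}
Sat(EX (recv & lock)) = {s : some successor in {Sync, Busy}} = {Sync, Send}
Grant ∉ Sat(EX (recv & lock)) = {Sync, Send}, so the formula does not hold at Grant.

No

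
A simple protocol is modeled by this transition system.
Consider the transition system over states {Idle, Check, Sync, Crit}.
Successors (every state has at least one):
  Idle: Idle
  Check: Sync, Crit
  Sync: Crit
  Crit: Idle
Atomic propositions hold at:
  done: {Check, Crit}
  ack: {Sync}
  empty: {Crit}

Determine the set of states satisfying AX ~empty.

{Idle, Crit}

Sat(~empty) = {Idle, Check, Sync}
Sat(AX ~empty) = {s : every successor in {Idle, Check, Sync}} = {Idle, Crit}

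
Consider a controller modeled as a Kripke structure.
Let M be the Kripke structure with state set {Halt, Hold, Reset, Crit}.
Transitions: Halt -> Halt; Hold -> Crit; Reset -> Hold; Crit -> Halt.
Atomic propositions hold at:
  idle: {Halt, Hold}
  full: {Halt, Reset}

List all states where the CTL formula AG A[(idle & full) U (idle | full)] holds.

{Halt}

Sat(idle & full) = {Halt}
Sat(idle | full) = {Halt, Hold, Reset}
A[(idle & full) U (idle | full)]: least fixpoint, start Z0 = Sat((idle | full)) = {Halt, Hold, Reset}, add states in Sat(idle & full) with every successor in Z. Already a fixed point.
Sat(A[(idle & full) U (idle | full)]) = {Halt, Hold, Reset}
AG A[(idle & full) U (idle | full)]: greatest fixpoint, start Z0 = {Halt, Hold, Reset}, keep only states in Sat with every successor in Z. Z1 = {Halt, Reset}; Z2 = {Halt}; fixed.
Sat(AG A[(idle & full) U (idle | full)]) = {Halt}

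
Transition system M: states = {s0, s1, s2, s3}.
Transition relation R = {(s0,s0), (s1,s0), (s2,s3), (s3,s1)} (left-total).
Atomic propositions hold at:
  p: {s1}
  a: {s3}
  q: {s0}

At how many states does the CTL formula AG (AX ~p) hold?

Sat(~p) = {s0, s2, s3}
Sat(AX ~p) = {s : every successor in {s0, s2, s3}} = {s0, s1, s2}
AG (AX ~p): greatest fixpoint, start Z0 = {s0, s1, s2}, keep only states in Sat with every successor in Z. Z1 = {s0, s1}; fixed.
Sat(AG (AX ~p)) = {s0, s1}
|Sat(AG (AX ~p))| = |{s0, s1}| = 2.

2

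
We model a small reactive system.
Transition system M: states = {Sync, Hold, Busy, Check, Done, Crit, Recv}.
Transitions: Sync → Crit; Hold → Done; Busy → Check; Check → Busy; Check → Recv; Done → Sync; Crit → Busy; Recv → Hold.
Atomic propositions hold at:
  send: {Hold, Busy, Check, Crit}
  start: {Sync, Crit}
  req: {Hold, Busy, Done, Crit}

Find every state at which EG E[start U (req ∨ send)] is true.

Sat(req ∨ send) = {Hold, Busy, Check, Done, Crit}
E[start U (req ∨ send)]: least fixpoint, start Z0 = Sat((req ∨ send)) = {Hold, Busy, Check, Done, Crit}, add states in Sat(start) with some successor in Z. Z1 = {Sync, Hold, Busy, Check, Done, Crit}; fixed.
Sat(E[start U (req ∨ send)]) = {Sync, Hold, Busy, Check, Done, Crit}
EG E[start U (req ∨ send)]: greatest fixpoint, start Z0 = {Sync, Hold, Busy, Check, Done, Crit}, keep only states in Sat with some successor in Z. Already a fixed point.
Sat(EG E[start U (req ∨ send)]) = {Sync, Hold, Busy, Check, Done, Crit}

{Sync, Hold, Busy, Check, Done, Crit}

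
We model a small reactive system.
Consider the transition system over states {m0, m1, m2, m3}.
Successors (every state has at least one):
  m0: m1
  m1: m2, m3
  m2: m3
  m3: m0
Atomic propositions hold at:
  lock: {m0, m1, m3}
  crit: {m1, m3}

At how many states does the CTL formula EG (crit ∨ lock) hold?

Sat(crit ∨ lock) = {m0, m1, m3}
EG (crit ∨ lock): greatest fixpoint, start Z0 = {m0, m1, m3}, keep only states in Sat with some successor in Z. Already a fixed point.
Sat(EG (crit ∨ lock)) = {m0, m1, m3}
|Sat(EG (crit ∨ lock))| = |{m0, m1, m3}| = 3.

3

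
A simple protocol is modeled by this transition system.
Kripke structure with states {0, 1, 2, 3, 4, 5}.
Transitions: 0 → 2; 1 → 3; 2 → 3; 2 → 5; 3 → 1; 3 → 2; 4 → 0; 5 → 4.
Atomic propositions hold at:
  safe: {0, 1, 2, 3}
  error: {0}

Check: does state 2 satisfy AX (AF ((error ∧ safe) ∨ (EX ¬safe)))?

No

Sat(error ∧ safe) = {0}
Sat(¬safe) = {4, 5}
Sat(EX ¬safe) = {s : some successor in {4, 5}} = {2, 5}
Sat((error ∧ safe) ∨ (EX ¬safe)) = {0, 2, 5}
AF ((error ∧ safe) ∨ (EX ¬safe)): least fixpoint, start Z0 = {0, 2, 5}, add states with every successor in Z. Z1 = {0, 2, 4, 5}; fixed.
Sat(AF ((error ∧ safe) ∨ (EX ¬safe))) = {0, 2, 4, 5}
Sat(AX (AF ((error ∧ safe) ∨ (EX ¬safe)))) = {s : every successor in {0, 2, 4, 5}} = {0, 4, 5}
2 ∉ Sat(AX (AF ((error ∧ safe) ∨ (EX ¬safe)))) = {0, 4, 5}, so the formula does not hold at 2.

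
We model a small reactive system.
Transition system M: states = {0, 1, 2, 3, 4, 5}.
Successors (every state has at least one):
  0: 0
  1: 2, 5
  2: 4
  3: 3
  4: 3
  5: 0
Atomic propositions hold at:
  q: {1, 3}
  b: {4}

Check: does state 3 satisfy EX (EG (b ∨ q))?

Sat(b ∨ q) = {1, 3, 4}
EG (b ∨ q): greatest fixpoint, start Z0 = {1, 3, 4}, keep only states in Sat with some successor in Z. Z1 = {3, 4}; fixed.
Sat(EG (b ∨ q)) = {3, 4}
Sat(EX (EG (b ∨ q))) = {s : some successor in {3, 4}} = {2, 3, 4}
3 ∈ Sat(EX (EG (b ∨ q))) = {2, 3, 4}, so the formula holds at 3.

Yes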